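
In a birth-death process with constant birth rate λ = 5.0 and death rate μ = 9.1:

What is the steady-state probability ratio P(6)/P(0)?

For constant rates: P(n)/P(0) = (λ/μ)^n
P(6)/P(0) = (5.0/9.1)^6 = 0.549451^6 = 0.02752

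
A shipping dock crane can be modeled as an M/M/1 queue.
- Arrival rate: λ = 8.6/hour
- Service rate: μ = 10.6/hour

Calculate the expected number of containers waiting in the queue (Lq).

ρ = λ/μ = 8.6/10.6 = 0.8113
For M/M/1: Lq = λ²/(μ(μ-λ))
Lq = 73.96/(10.6 × 2.00)
Lq = 3.4887 containers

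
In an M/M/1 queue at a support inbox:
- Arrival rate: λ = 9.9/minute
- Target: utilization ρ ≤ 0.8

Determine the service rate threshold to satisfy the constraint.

ρ = λ/μ, so μ = λ/ρ
μ ≥ 9.9/0.8 = 12.3750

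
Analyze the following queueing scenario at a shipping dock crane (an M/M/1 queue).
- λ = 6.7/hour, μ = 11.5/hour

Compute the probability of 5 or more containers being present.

ρ = λ/μ = 6.7/11.5 = 0.58261
P(N ≥ n) = ρⁿ
P(N ≥ 5) = 0.58261^5
P(N ≥ 5) = 0.06713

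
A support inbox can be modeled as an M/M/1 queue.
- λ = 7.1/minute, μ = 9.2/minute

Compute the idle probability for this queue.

ρ = λ/μ = 7.1/9.2 = 0.7717
P(0) = 1 - ρ = 1 - 0.7717 = 0.2283
The server is idle 22.83% of the time.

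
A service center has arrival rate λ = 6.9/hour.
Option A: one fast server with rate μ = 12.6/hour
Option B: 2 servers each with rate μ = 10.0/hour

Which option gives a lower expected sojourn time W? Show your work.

Option A: single server μ = 12.6 (M/M/1)
  ρ_A = 6.9/12.6 = 0.5476
  W_A = 1/(μ-λ) = 1/(12.6-6.9) = 1/5.70 = 0.1754

Option B: 2 servers μ = 10.0 (M/M/2)
  ρ_B = λ/(cμ) = 6.9/(2×10.0) = 0.3450
  Offered load a = λ/μ = cρ = 6.9/10.0 = 0.6900
  P₀ = [ Σₙ₌₀^1 aⁿ/n! + a^2/(2!(1-ρ)) ]⁻¹
  Σ = a^0/0! + a^1/1! = 1.0000 + 0.6900 = 1.6900
  a^2/(2!(1-ρ)) = 0.4761/(2 × 0.6550) = 0.3634
  P₀ = 1/(1.6900 + 0.3634) = 0.4870
  Lq = P₀·a^2·ρ / (2!(1-ρ)²) = 0.48699 × 0.47610 × 0.34500 / (2 × 0.42903) = 0.09322
  Wq_B = Lq/λ = 0.09322/6.9 = 0.01351
  W_B = Wq_B + 1/μ = 0.01351 + 0.1000 = 0.1135

Since W_B = 0.1135 < W_A = 0.1754, Option B (multiple servers) has the shorter time in system.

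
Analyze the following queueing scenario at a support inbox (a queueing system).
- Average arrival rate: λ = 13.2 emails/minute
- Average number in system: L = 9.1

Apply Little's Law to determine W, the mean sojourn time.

Little's Law: L = λW, so W = L/λ
W = 9.1/13.2 = 0.6894 minutes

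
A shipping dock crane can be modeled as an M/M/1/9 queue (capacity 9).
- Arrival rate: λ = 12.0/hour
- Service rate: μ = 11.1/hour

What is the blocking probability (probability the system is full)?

ρ = λ/μ = 12.0/11.1 = 1.08108
P₀ = (1-ρ)/(1-ρ^(K+1)) = (1-1.08108)/(1-1.08108^10) = -0.08108/-1.1806 = 0.06868
P_K = P₀×ρ^K = 0.06868 × 1.08108^9 = 0.06868 × 2.0171 = 0.1385
Blocking probability = 13.85%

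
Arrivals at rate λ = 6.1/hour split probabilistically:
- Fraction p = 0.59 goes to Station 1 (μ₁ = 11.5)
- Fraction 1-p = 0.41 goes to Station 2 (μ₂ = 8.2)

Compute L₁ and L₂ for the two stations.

Effective rates: λ₁ = 6.1×0.59 = 3.599, λ₂ = 6.1×0.41 = 2.501
Station 1: ρ₁ = 3.599/11.5 = 0.31296, L₁ = ρ₁/(1-ρ₁) = 0.31296/(1-0.31296) = 0.4555
Station 2: ρ₂ = 2.501/8.2 = 0.3050, L₂ = ρ₂/(1-ρ₂) = 0.3050/(1-0.3050) = 0.4388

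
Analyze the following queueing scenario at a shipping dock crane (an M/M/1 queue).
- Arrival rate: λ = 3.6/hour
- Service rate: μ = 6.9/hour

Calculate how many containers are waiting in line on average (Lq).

ρ = λ/μ = 3.6/6.9 = 0.5217
For M/M/1: Lq = λ²/(μ(μ-λ))
Lq = 12.96/(6.9 × 3.30)
Lq = 0.5692 containers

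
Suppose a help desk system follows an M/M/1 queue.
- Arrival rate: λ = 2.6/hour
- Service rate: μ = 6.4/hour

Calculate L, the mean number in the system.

ρ = λ/μ = 2.6/6.4 = 0.4062
For M/M/1: L = λ/(μ-λ)
L = 2.6/(6.4-2.6) = 2.6/3.80
L = 0.6842 tickets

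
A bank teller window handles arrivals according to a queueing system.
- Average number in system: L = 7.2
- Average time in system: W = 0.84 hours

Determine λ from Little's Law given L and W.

Little's Law: L = λW, so λ = L/W
λ = 7.2/0.84 = 8.5714 transactions/hour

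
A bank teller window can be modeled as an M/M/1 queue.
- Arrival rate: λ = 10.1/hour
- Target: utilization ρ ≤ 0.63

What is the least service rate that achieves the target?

ρ = λ/μ, so μ = λ/ρ
μ ≥ 10.1/0.63 = 16.0317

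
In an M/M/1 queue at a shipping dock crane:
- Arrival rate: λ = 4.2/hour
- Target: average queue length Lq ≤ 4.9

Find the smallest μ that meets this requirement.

For M/M/1: Lq = λ²/(μ(μ-λ))
Need Lq ≤ 4.9, i.e. μ(μ-λ) ≥ λ²/4.9
μ² - 4.2μ - 17.64/4.9 ≥ 0  →  μ² - 4.2μ - 3.6000 ≥ 0
Quadratic formula (positive root): μ = [λ + √(λ² + 4×3.6000)]/2
Discriminant: 17.64 + 4×3.6000 = 32.0400, √32.0400 = 5.6604
μ ≥ (4.2 + 5.6604)/2 = 4.9302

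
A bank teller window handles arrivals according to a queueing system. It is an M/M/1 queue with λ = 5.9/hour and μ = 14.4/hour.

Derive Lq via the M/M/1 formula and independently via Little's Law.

Method 1 (direct): Lq = λ²/(μ(μ-λ)) = 34.81/(14.4 × 8.50) = 0.2844

Method 2 (Little's Law):
W = 1/(μ-λ) = 1/8.50 = 0.117647
Wq = W - 1/μ = 0.117647 - 0.0694444 = 0.04820
Lq = λWq = 5.9 × 0.04820 = 0.2844 ✔ (matches Method 1)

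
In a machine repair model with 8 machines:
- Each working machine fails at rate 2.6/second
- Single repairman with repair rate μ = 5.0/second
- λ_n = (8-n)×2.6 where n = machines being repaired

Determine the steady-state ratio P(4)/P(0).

P(4)/P(0) = ∏_{i=0}^{4-1} λ_i/μ_{i+1}
= (8-0)×2.6/5.0 × (8-1)×2.6/5.0 × (8-2)×2.6/5.0 × (8-3)×2.6/5.0
= 122.8351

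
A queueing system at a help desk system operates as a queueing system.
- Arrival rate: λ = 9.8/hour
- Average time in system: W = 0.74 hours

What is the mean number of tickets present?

Little's Law: L = λW
L = 9.8 × 0.74 = 7.2520 tickets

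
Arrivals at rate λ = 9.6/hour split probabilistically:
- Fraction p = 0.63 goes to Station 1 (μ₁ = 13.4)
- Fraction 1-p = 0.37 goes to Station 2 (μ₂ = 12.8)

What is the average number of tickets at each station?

Effective rates: λ₁ = 9.6×0.63 = 6.048, λ₂ = 9.6×0.37 = 3.552
Station 1: ρ₁ = 6.048/13.4 = 0.45134, L₁ = ρ₁/(1-ρ₁) = 0.45134/(1-0.45134) = 0.8226
Station 2: ρ₂ = 3.552/12.8 = 0.2775, L₂ = ρ₂/(1-ρ₂) = 0.2775/(1-0.2775) = 0.3841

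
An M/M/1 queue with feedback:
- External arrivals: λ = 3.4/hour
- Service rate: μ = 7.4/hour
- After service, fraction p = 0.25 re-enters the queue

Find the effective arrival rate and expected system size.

Effective arrival rate: λ_eff = λ/(1-p) = 3.4/(1-0.25) = 3.4/0.75 = 4.5333
ρ = λ_eff/μ = 4.5333/7.4 = 0.61261
L = ρ/(1-ρ) = 0.61261/(1-0.61261) = 1.5814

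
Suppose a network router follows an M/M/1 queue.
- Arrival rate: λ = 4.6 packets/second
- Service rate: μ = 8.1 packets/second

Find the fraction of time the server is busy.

Server utilization: ρ = λ/μ
ρ = 4.6/8.1 = 0.5679
The server is busy 56.79% of the time.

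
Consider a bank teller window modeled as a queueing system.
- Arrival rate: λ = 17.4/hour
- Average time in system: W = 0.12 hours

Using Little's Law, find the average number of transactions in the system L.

Little's Law: L = λW
L = 17.4 × 0.12 = 2.0880 transactions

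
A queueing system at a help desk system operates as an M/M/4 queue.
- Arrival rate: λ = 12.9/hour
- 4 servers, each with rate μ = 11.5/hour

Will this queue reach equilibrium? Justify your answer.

Stability requires ρ = λ/(cμ) < 1
ρ = 12.9/(4 × 11.5) = 12.9/46.00 = 0.2804
Since 0.2804 < 1, the system is STABLE.
The servers are busy 28.04% of the time.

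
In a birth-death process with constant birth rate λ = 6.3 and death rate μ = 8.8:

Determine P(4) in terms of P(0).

For constant rates: P(n)/P(0) = (λ/μ)^n
P(4)/P(0) = (6.3/8.8)^4 = 0.7159^4 = 0.2627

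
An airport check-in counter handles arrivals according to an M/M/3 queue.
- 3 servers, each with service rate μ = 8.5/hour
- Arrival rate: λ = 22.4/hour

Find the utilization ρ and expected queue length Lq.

Traffic intensity: ρ = λ/(cμ) = 22.4/(3×8.5) = 0.8784
Since ρ = 0.8784 < 1, system is stable.
Offered load a = λ/μ = cρ = 22.4/8.5 = 2.6353
P₀ = [ Σₙ₌₀^2 aⁿ/n! + a^3/(3!(1-ρ)) ]⁻¹
Σ = a^0/0! + a^1/1! + a^2/2! = 1.0000 + 2.6353 + 3.4724 = 7.1077
a^3/(3!(1-ρ)) = 18.30152/(6 × 0.1215686) = 25.0908
P₀ = 1/(7.1077 + 25.0908) = 0.03106
Lq = P₀·a^3·ρ / (3!(1-ρ)²) = 0.0310574 × 18.3015 × 0.878431 / (6 × 0.0147789) = 5.6307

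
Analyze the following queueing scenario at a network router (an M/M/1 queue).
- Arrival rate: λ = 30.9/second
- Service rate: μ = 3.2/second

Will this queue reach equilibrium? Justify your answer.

Stability requires ρ = λ/(cμ) < 1
ρ = 30.9/(1 × 3.2) = 30.9/3.20 = 9.6562
Since 9.6562 ≥ 1, the system is UNSTABLE.
Queue grows without bound. Need μ > λ = 30.9.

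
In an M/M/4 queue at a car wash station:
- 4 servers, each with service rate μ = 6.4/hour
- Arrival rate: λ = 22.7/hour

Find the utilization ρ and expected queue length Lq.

Traffic intensity: ρ = λ/(cμ) = 22.7/(4×6.4) = 0.8867
Since ρ = 0.8867 < 1, system is stable.
Offered load a = λ/μ = cρ = 22.7/6.4 = 3.5469
P₀ = [ Σₙ₌₀^3 aⁿ/n! + a^4/(4!(1-ρ)) ]⁻¹
Σ = a^0/0! + a^1/1! + a^2/2! + a^3/3! = 1.00000 + 3.54687 + 6.29016 + 7.43681 = 18.2738
a^4/(4!(1-ρ)) = 158.2645/(24 × 0.1132813) = 58.2122
P₀ = 1/(18.2738 + 58.2122) = 0.01307
Lq = P₀·a^4·ρ / (4!(1-ρ)²) = 0.01307428 × 158.2645 × 0.8867187 / (24 × 0.01283264) = 5.9574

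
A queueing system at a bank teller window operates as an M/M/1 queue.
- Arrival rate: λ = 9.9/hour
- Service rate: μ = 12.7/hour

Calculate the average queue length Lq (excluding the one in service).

ρ = λ/μ = 9.9/12.7 = 0.7795
For M/M/1: Lq = λ²/(μ(μ-λ))
Lq = 98.01/(12.7 × 2.80)
Lq = 2.7562 transactions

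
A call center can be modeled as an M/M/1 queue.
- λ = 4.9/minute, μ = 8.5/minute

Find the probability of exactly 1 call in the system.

ρ = λ/μ = 4.9/8.5 = 0.57647
P(n) = (1-ρ)ρⁿ
P(1) = (1-0.57647) × 0.57647^1
P(1) = 0.42353 × 0.57647
P(1) = 0.2442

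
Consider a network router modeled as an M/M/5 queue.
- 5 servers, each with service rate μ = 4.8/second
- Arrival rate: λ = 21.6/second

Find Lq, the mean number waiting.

Traffic intensity: ρ = λ/(cμ) = 21.6/(5×4.8) = 0.9000
Since ρ = 0.9000 < 1, system is stable.
Offered load a = λ/μ = cρ = 21.6/4.8 = 4.5000
P₀ = [ Σₙ₌₀^4 aⁿ/n! + a^5/(5!(1-ρ)) ]⁻¹
Σ = a^0/0! + a^1/1! + a^2/2! + a^3/3! + a^4/4! = 1.0000 + 4.5000 + 10.1250 + 15.1875 + 17.0859 = 47.8984
a^5/(5!(1-ρ)) = 1845.2813/(120 × 0.1000) = 153.7734
P₀ = 1/(47.8984 + 153.7734) = 0.004959
Lq = P₀·a^5·ρ / (5!(1-ρ)²) = 0.0049585 × 1845.2813 × 0.90000 / (120 × 0.010000) = 6.8624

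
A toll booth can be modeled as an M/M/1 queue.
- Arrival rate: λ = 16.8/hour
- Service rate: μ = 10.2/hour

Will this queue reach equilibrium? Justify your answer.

Stability requires ρ = λ/(cμ) < 1
ρ = 16.8/(1 × 10.2) = 16.8/10.20 = 1.6471
Since 1.6471 ≥ 1, the system is UNSTABLE.
Queue grows without bound. Need μ > λ = 16.8.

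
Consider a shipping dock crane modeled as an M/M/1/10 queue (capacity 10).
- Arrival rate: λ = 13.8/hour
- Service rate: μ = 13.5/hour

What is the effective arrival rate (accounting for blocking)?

ρ = λ/μ = 13.8/13.5 = 1.02222
P₀ = (1-ρ)/(1-ρ^(K+1)) = (1-1.02222)/(1-1.02222^11) = -0.022220/-0.27347 = 0.08125
P_K = P₀×ρ^K = 0.08125 × 1.02222^10 = 0.08125 × 1.2458 = 0.1012
λ_eff = λ(1-P_K) = 13.8 × (1 - 0.101224) = 13.8 × 0.898776 = 12.4031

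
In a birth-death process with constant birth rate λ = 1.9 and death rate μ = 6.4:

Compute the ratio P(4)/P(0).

For constant rates: P(n)/P(0) = (λ/μ)^n
P(4)/P(0) = (1.9/6.4)^4 = 0.296875^4 = 0.007768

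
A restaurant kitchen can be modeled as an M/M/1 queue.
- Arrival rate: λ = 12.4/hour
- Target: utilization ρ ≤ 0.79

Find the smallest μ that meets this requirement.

ρ = λ/μ, so μ = λ/ρ
μ ≥ 12.4/0.79 = 15.6962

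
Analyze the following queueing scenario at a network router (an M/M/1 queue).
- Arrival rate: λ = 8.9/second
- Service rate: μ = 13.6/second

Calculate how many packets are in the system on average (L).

ρ = λ/μ = 8.9/13.6 = 0.6544
For M/M/1: L = λ/(μ-λ)
L = 8.9/(13.6-8.9) = 8.9/4.70
L = 1.8936 packets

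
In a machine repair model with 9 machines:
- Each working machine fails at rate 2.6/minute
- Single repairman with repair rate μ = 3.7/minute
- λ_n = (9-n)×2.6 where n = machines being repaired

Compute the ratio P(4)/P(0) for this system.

P(4)/P(0) = ∏_{i=0}^{4-1} λ_i/μ_{i+1}
= (9-0)×2.6/3.7 × (9-1)×2.6/3.7 × (9-2)×2.6/3.7 × (9-3)×2.6/3.7
= 737.3408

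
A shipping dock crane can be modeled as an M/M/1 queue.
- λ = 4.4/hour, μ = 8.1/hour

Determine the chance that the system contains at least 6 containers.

ρ = λ/μ = 4.4/8.1 = 0.5432
P(N ≥ n) = ρⁿ
P(N ≥ 6) = 0.5432^6
P(N ≥ 6) = 0.02569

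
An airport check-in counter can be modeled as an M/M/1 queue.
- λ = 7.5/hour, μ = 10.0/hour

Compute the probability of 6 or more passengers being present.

ρ = λ/μ = 7.5/10.0 = 0.7500
P(N ≥ n) = ρⁿ
P(N ≥ 6) = 0.7500^6
P(N ≥ 6) = 0.1780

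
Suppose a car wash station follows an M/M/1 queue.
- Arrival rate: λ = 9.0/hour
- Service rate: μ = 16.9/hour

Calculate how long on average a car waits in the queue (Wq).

First, compute utilization: ρ = λ/μ = 9.0/16.9 = 0.5325
For M/M/1: Wq = λ/(μ(μ-λ))
Wq = 9.0/(16.9 × (16.9-9.0))
Wq = 9.0/(16.9 × 7.90)
Wq = 0.06741 hours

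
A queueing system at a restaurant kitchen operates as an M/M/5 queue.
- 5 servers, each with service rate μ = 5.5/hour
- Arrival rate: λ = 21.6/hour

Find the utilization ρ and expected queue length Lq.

Traffic intensity: ρ = λ/(cμ) = 21.6/(5×5.5) = 0.7855
Since ρ = 0.7855 < 1, system is stable.
Offered load a = λ/μ = cρ = 21.6/5.5 = 3.9273
P₀ = [ Σₙ₌₀^4 aⁿ/n! + a^5/(5!(1-ρ)) ]⁻¹
Σ = a^0/0! + a^1/1! + a^2/2! + a^3/3! + a^4/4! = 1.0000 + 3.9273 + 7.7117 + 10.0954 + 9.9118 = 32.6462
a^5/(5!(1-ρ)) = 934.2332/(120 × 0.2145455) = 36.2873
P₀ = 1/(32.6462 + 36.2873) = 0.01451
Lq = P₀·a^5·ρ / (5!(1-ρ)²) = 0.014507 × 934.2332 × 0.78545 / (120 × 0.046030) = 1.9272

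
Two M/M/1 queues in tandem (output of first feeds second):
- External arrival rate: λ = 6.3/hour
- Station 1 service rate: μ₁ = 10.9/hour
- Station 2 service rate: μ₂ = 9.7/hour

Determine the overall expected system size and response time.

By Jackson's theorem, each station behaves as independent M/M/1.
Station 1: ρ₁ = 6.3/10.9 = 0.5780, L₁ = ρ₁/(1-ρ₁) = λ/(μ₁-λ) = 6.3/4.60 = 1.3696
Station 2: ρ₂ = 6.3/9.7 = 0.6495, L₂ = ρ₂/(1-ρ₂) = λ/(μ₂-λ) = 6.3/3.40 = 1.8529
Total: L = L₁ + L₂ = 1.3696 + 1.8529 = 3.2225
W = L/λ = 3.2225/6.3 = 0.5115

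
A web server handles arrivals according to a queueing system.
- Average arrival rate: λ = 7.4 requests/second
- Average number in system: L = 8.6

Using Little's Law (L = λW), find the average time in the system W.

Little's Law: L = λW, so W = L/λ
W = 8.6/7.4 = 1.1622 seconds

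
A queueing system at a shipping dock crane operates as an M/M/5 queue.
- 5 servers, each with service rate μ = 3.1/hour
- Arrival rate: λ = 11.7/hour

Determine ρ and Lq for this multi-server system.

Traffic intensity: ρ = λ/(cμ) = 11.7/(5×3.1) = 0.7548
Since ρ = 0.7548 < 1, system is stable.
Offered load a = λ/μ = cρ = 11.7/3.1 = 3.7742
P₀ = [ Σₙ₌₀^4 aⁿ/n! + a^5/(5!(1-ρ)) ]⁻¹
Σ = a^0/0! + a^1/1! + a^2/2! + a^3/3! + a^4/4! = 1.00000 + 3.77419 + 7.12227 + 8.96027 + 8.45445 = 29.3112
a^5/(5!(1-ρ)) = 765.8097/(120 × 0.245161) = 26.0308
P₀ = 1/(29.3112 + 26.0308) = 0.01807
Lq = P₀·a^5·ρ / (5!(1-ρ)²) = 0.018069 × 765.8097 × 0.75484 / (120 × 0.060104) = 1.4482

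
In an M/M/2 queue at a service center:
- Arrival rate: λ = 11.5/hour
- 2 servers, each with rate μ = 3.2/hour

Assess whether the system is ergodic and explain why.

Stability requires ρ = λ/(cμ) < 1
ρ = 11.5/(2 × 3.2) = 11.5/6.40 = 1.7969
Since 1.7969 ≥ 1, the system is UNSTABLE.
Need c > λ/μ = 11.5/3.2 = 3.59.
Minimum servers needed: c = 4.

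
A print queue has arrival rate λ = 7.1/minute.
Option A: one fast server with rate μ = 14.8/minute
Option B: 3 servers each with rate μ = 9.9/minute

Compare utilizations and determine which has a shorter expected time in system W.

Option A: single server μ = 14.8 (M/M/1)
  ρ_A = 7.1/14.8 = 0.4797
  W_A = 1/(μ-λ) = 1/(14.8-7.1) = 1/7.70 = 0.1299

Option B: 3 servers μ = 9.9 (M/M/3)
  ρ_B = λ/(cμ) = 7.1/(3×9.9) = 0.2391
  Offered load a = λ/μ = cρ = 7.1/9.9 = 0.7172
  P₀ = [ Σₙ₌₀^2 aⁿ/n! + a^3/(3!(1-ρ)) ]⁻¹
  Σ = a^0/0! + a^1/1! + a^2/2! = 1.0000 + 0.71717 + 0.25717 = 1.9743
  a^3/(3!(1-ρ)) = 0.36887/(6 × 0.76094) = 0.08079
  P₀ = 1/(1.9743 + 0.08079) = 0.4866
  Lq = P₀·a^3·ρ / (3!(1-ρ)²) = 0.4866 × 0.3689 × 0.2391 / (6 × 0.5790) = 0.01235
  Wq_B = Lq/λ = 0.01235/7.1 = 0.001739
  W_B = Wq_B + 1/μ = 0.001739 + 0.1010 = 0.1027

Since W_B = 0.1027 < W_A = 0.1299, Option B (multiple servers) has the shorter time in system.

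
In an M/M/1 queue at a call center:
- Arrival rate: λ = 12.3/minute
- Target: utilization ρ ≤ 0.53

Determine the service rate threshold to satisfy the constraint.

ρ = λ/μ, so μ = λ/ρ
μ ≥ 12.3/0.53 = 23.2075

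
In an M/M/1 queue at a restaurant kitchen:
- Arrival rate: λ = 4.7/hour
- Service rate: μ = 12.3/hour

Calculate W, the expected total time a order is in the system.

First, compute utilization: ρ = λ/μ = 4.7/12.3 = 0.3821
For M/M/1: W = 1/(μ-λ)
W = 1/(12.3-4.7) = 1/7.60
W = 0.1316 hours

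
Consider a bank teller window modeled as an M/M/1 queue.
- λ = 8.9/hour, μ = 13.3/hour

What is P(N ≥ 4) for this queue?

ρ = λ/μ = 8.9/13.3 = 0.66917
P(N ≥ n) = ρⁿ
P(N ≥ 4) = 0.66917^4
P(N ≥ 4) = 0.2005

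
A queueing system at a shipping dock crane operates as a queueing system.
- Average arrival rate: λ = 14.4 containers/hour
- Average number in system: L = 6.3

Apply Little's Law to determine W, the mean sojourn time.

Little's Law: L = λW, so W = L/λ
W = 6.3/14.4 = 0.4375 hours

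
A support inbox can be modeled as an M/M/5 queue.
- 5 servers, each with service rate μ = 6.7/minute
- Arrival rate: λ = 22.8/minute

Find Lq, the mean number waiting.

Traffic intensity: ρ = λ/(cμ) = 22.8/(5×6.7) = 0.6806
Since ρ = 0.6806 < 1, system is stable.
Offered load a = λ/μ = cρ = 22.8/6.7 = 3.4030
P₀ = [ Σₙ₌₀^4 aⁿ/n! + a^5/(5!(1-ρ)) ]⁻¹
Σ = a^0/0! + a^1/1! + a^2/2! + a^3/3! + a^4/4! = 1.0000 + 3.4030 + 5.7902 + 6.5679 + 5.5876 = 22.3487
a^5/(5!(1-ρ)) = 456.3523/(120 × 0.319403) = 11.9064
P₀ = 1/(22.3487 + 11.9064) = 0.02919
Lq = P₀·a^5·ρ / (5!(1-ρ)²) = 0.029193 × 456.3523 × 0.68060 / (120 × 0.10202) = 0.7406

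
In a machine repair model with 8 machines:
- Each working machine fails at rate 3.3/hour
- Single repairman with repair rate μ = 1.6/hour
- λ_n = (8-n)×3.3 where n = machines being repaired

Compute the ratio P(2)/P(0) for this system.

P(2)/P(0) = ∏_{i=0}^{2-1} λ_i/μ_{i+1}
= (8-0)×3.3/1.6 × (8-1)×3.3/1.6
= 238.2187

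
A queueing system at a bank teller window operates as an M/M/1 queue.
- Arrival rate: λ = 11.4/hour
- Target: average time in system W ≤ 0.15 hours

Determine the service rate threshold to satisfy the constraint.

For M/M/1: W = 1/(μ-λ)
Need W ≤ 0.15, so 1/(μ-λ) ≤ 0.15
μ - λ ≥ 1/0.15 = 6.6667
μ ≥ 11.4 + 6.6667 = 18.0667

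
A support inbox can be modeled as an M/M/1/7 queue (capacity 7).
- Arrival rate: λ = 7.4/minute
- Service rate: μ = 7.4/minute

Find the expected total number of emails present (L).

ρ = λ/μ = 7.4/7.4 = 1 exactly.
With ρ = 1 the usual (1-ρ)/(1-ρ^(K+1)) form is 0/0; instead every state 0..K is equally likely.
P₀ = 1/(K+1) = 1/8 = 0.1250
P_K = P₀×ρ^K = P₀ = 0.1250
L = K/2 = 7/2 = 3.5000 emails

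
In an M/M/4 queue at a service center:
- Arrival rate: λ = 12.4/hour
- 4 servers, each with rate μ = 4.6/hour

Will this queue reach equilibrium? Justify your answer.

Stability requires ρ = λ/(cμ) < 1
ρ = 12.4/(4 × 4.6) = 12.4/18.40 = 0.6739
Since 0.6739 < 1, the system is STABLE.
The servers are busy 67.39% of the time.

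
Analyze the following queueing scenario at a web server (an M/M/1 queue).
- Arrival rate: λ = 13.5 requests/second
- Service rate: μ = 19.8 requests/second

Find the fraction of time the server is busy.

Server utilization: ρ = λ/μ
ρ = 13.5/19.8 = 0.6818
The server is busy 68.18% of the time.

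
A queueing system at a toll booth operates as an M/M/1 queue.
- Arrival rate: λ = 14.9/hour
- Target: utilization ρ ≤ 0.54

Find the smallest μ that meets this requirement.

ρ = λ/μ, so μ = λ/ρ
μ ≥ 14.9/0.54 = 27.5926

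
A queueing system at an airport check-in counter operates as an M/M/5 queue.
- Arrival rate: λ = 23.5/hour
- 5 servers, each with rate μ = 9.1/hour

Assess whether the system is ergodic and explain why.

Stability requires ρ = λ/(cμ) < 1
ρ = 23.5/(5 × 9.1) = 23.5/45.50 = 0.5165
Since 0.5165 < 1, the system is STABLE.
The servers are busy 51.65% of the time.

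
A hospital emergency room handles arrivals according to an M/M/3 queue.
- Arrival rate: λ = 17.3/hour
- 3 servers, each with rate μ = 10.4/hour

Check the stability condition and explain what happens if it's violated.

Stability requires ρ = λ/(cμ) < 1
ρ = 17.3/(3 × 10.4) = 17.3/31.20 = 0.5545
Since 0.5545 < 1, the system is STABLE.
The servers are busy 55.45% of the time.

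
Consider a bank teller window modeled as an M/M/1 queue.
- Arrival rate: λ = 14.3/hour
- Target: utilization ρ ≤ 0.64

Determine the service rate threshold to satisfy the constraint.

ρ = λ/μ, so μ = λ/ρ
μ ≥ 14.3/0.64 = 22.3438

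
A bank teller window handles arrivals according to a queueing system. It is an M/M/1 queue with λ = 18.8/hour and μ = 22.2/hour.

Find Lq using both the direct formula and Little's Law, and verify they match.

Method 1 (direct): Lq = λ²/(μ(μ-λ)) = 353.44/(22.2 × 3.40) = 4.6826

Method 2 (Little's Law):
W = 1/(μ-λ) = 1/3.40 = 0.294118
Wq = W - 1/μ = 0.294118 - 0.0450450 = 0.249073
Lq = λWq = 18.8 × 0.249073 = 4.6826 ✔ (matches Method 1)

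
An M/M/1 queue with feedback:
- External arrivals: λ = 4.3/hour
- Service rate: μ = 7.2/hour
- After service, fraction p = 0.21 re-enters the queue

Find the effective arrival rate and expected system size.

Effective arrival rate: λ_eff = λ/(1-p) = 4.3/(1-0.21) = 4.3/0.79 = 5.44304
ρ = λ_eff/μ = 5.44304/7.2 = 0.75598
L = ρ/(1-ρ) = 0.75598/(1-0.75598) = 3.0980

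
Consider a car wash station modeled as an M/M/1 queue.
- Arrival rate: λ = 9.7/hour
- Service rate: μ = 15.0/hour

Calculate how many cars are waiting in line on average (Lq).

ρ = λ/μ = 9.7/15.0 = 0.6467
For M/M/1: Lq = λ²/(μ(μ-λ))
Lq = 94.09/(15.0 × 5.30)
Lq = 1.1835 cars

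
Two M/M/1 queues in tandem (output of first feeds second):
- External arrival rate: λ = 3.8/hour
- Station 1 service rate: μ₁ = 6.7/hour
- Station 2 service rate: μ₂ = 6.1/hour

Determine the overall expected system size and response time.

By Jackson's theorem, each station behaves as independent M/M/1.
Station 1: ρ₁ = 3.8/6.7 = 0.5672, L₁ = ρ₁/(1-ρ₁) = λ/(μ₁-λ) = 3.8/2.90 = 1.3103
Station 2: ρ₂ = 3.8/6.1 = 0.6230, L₂ = ρ₂/(1-ρ₂) = λ/(μ₂-λ) = 3.8/2.30 = 1.6522
Total: L = L₁ + L₂ = 1.3103 + 1.6522 = 2.9625
W = L/λ = 2.9625/3.8 = 0.7796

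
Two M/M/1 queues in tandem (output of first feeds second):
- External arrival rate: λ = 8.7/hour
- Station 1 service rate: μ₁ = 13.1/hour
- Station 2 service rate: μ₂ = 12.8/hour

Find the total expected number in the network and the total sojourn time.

By Jackson's theorem, each station behaves as independent M/M/1.
Station 1: ρ₁ = 8.7/13.1 = 0.6641, L₁ = ρ₁/(1-ρ₁) = λ/(μ₁-λ) = 8.7/4.40 = 1.97727
Station 2: ρ₂ = 8.7/12.8 = 0.6797, L₂ = ρ₂/(1-ρ₂) = λ/(μ₂-λ) = 8.7/4.10 = 2.12195
Total: L = L₁ + L₂ = 1.97727 + 2.12195 = 4.0992
W = L/λ = 4.0992/8.7 = 0.4712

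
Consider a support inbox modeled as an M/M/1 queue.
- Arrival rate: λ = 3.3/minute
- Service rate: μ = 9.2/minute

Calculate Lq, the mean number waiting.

ρ = λ/μ = 3.3/9.2 = 0.3587
For M/M/1: Lq = λ²/(μ(μ-λ))
Lq = 10.89/(9.2 × 5.90)
Lq = 0.2006 emails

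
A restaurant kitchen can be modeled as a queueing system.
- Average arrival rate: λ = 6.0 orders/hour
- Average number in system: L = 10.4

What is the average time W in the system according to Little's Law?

Little's Law: L = λW, so W = L/λ
W = 10.4/6.0 = 1.7333 hours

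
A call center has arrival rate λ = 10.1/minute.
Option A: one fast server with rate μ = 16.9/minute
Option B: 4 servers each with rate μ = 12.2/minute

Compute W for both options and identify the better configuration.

Option A: single server μ = 16.9 (M/M/1)
  ρ_A = 10.1/16.9 = 0.5976
  W_A = 1/(μ-λ) = 1/(16.9-10.1) = 1/6.80 = 0.1471

Option B: 4 servers μ = 12.2 (M/M/4)
  ρ_B = λ/(cμ) = 10.1/(4×12.2) = 0.2070
  Offered load a = λ/μ = cρ = 10.1/12.2 = 0.8279
  P₀ = [ Σₙ₌₀^3 aⁿ/n! + a^4/(4!(1-ρ)) ]⁻¹
  Σ = a^0/0! + a^1/1! + a^2/2! + a^3/3! = 1.0000 + 0.82787 + 0.34268 + 0.094566 = 2.2651
  a^4/(4!(1-ρ)) = 0.4697/(24 × 0.7930) = 0.02468
  P₀ = 1/(2.2651 + 0.02468) = 0.4367
  Lq = P₀·a^4·ρ / (4!(1-ρ)²) = 0.4367 × 0.4697 × 0.2070 / (24 × 0.6289) = 0.002813
  Wq_B = Lq/λ = 0.002813/10.1 = 0.0002785
  W_B = Wq_B + 1/μ = 0.0002785 + 0.08197 = 0.08225

Since W_B = 0.08225 < W_A = 0.1471, Option B (multiple servers) has the shorter time in system.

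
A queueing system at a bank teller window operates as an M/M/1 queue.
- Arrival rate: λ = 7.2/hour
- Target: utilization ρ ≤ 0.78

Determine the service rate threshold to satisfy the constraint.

ρ = λ/μ, so μ = λ/ρ
μ ≥ 7.2/0.78 = 9.2308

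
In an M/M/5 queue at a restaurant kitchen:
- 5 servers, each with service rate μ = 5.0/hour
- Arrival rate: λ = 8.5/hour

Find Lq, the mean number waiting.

Traffic intensity: ρ = λ/(cμ) = 8.5/(5×5.0) = 0.3400
Since ρ = 0.3400 < 1, system is stable.
Offered load a = λ/μ = cρ = 8.5/5.0 = 1.7000
P₀ = [ Σₙ₌₀^4 aⁿ/n! + a^5/(5!(1-ρ)) ]⁻¹
Σ = a^0/0! + a^1/1! + a^2/2! + a^3/3! + a^4/4! = 1.0000 + 1.7000 + 1.4450 + 0.8188 + 0.3480 = 5.3118
a^5/(5!(1-ρ)) = 14.1986/(120 × 0.6600) = 0.1793
P₀ = 1/(5.3118 + 0.1793) = 0.1821
Lq = P₀·a^5·ρ / (5!(1-ρ)²) = 0.1821 × 14.1986 × 0.3400 / (120 × 0.4356) = 0.01682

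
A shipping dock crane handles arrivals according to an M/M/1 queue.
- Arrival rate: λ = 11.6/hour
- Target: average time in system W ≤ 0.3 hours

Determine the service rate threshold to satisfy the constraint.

For M/M/1: W = 1/(μ-λ)
Need W ≤ 0.3, so 1/(μ-λ) ≤ 0.3
μ - λ ≥ 1/0.3 = 3.3333
μ ≥ 11.6 + 3.3333 = 14.9333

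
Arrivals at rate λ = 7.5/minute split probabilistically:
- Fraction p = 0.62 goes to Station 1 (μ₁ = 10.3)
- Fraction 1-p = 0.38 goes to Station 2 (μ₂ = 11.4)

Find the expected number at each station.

Effective rates: λ₁ = 7.5×0.62 = 4.65, λ₂ = 7.5×0.38 = 2.85
Station 1: ρ₁ = 4.65/10.3 = 0.45146, L₁ = ρ₁/(1-ρ₁) = 0.45146/(1-0.45146) = 0.8230
Station 2: ρ₂ = 2.85/11.4 = 0.2500, L₂ = ρ₂/(1-ρ₂) = 0.2500/(1-0.2500) = 0.3333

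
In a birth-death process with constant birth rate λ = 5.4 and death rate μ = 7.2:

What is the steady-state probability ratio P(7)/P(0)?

For constant rates: P(n)/P(0) = (λ/μ)^n
P(7)/P(0) = (5.4/7.2)^7 = 0.7500^7 = 0.1335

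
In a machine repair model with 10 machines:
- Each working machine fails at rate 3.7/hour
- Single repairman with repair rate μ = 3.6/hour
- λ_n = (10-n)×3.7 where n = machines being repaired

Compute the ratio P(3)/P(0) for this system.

P(3)/P(0) = ∏_{i=0}^{3-1} λ_i/μ_{i+1}
= (10-0)×3.7/3.6 × (10-1)×3.7/3.6 × (10-2)×3.7/3.6
= 781.6821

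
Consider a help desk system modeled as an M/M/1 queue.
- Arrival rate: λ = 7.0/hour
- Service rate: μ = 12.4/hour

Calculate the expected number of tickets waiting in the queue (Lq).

ρ = λ/μ = 7.0/12.4 = 0.5645
For M/M/1: Lq = λ²/(μ(μ-λ))
Lq = 49.00/(12.4 × 5.40)
Lq = 0.7318 tickets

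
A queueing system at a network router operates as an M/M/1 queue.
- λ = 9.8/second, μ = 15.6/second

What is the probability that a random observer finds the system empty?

ρ = λ/μ = 9.8/15.6 = 0.6282
P(0) = 1 - ρ = 1 - 0.6282 = 0.3718
The server is idle 37.18% of the time.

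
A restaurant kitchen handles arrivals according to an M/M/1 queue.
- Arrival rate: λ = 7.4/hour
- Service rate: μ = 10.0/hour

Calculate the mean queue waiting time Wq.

First, compute utilization: ρ = λ/μ = 7.4/10.0 = 0.7400
For M/M/1: Wq = λ/(μ(μ-λ))
Wq = 7.4/(10.0 × (10.0-7.4))
Wq = 7.4/(10.0 × 2.60)
Wq = 0.2846 hours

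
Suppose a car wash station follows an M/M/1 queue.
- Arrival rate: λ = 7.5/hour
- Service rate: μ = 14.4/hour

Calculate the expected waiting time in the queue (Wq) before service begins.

First, compute utilization: ρ = λ/μ = 7.5/14.4 = 0.5208
For M/M/1: Wq = λ/(μ(μ-λ))
Wq = 7.5/(14.4 × (14.4-7.5))
Wq = 7.5/(14.4 × 6.90)
Wq = 0.07548 hours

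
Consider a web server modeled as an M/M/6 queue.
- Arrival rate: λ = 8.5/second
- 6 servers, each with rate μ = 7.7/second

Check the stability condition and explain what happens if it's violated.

Stability requires ρ = λ/(cμ) < 1
ρ = 8.5/(6 × 7.7) = 8.5/46.20 = 0.1840
Since 0.1840 < 1, the system is STABLE.
The servers are busy 18.40% of the time.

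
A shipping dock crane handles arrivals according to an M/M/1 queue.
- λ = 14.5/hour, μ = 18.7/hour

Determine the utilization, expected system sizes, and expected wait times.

Step 1: ρ = λ/μ = 14.5/18.7 = 0.7754
Step 2: L = λ/(μ-λ) = 14.5/4.20 = 3.4524
Step 3: Lq = λ²/(μ(μ-λ)) = 210.25/(18.7×4.20) = 2.6770
Step 4: W = 1/(μ-λ) = 1/4.20 = 0.238095
Step 5: Wq = λ/(μ(μ-λ)) = 14.5/(18.7×4.20) = 0.1846
Step 6: P(0) = 1-ρ = 0.2246
Verify: L = λW = 14.5×0.238095 = 3.4524 ✔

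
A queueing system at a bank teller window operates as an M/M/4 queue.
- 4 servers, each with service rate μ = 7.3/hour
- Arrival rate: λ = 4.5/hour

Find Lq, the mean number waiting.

Traffic intensity: ρ = λ/(cμ) = 4.5/(4×7.3) = 0.1541
Since ρ = 0.1541 < 1, system is stable.
Offered load a = λ/μ = cρ = 4.5/7.3 = 0.6164
P₀ = [ Σₙ₌₀^3 aⁿ/n! + a^4/(4!(1-ρ)) ]⁻¹
Σ = a^0/0! + a^1/1! + a^2/2! + a^3/3! = 1.0000 + 0.61644 + 0.19000 + 0.039041 = 1.8455
a^4/(4!(1-ρ)) = 0.1444/(24 × 0.8459) = 0.007113
P₀ = 1/(1.8455 + 0.007113) = 0.5398
Lq = P₀·a^4·ρ / (4!(1-ρ)²) = 0.5398 × 0.1444 × 0.1541 / (24 × 0.7155) = 0.0006995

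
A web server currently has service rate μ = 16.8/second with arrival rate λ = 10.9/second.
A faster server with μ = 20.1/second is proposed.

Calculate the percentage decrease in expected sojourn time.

System 1: ρ₁ = 10.9/16.8 = 0.6488, W₁ = 1/(16.8-10.9) = 0.1695
System 2: ρ₂ = 10.9/20.1 = 0.5423, W₂ = 1/(20.1-10.9) = 0.1087
Improvement: (W₁-W₂)/W₁ = (0.1695-0.1087)/0.1695 = 35.87%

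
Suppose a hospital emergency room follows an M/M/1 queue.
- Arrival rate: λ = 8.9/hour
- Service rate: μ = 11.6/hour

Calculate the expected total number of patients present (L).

ρ = λ/μ = 8.9/11.6 = 0.7672
For M/M/1: L = λ/(μ-λ)
L = 8.9/(11.6-8.9) = 8.9/2.70
L = 3.2963 patients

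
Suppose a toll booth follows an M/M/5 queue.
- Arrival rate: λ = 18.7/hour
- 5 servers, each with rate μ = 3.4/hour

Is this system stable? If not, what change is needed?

Stability requires ρ = λ/(cμ) < 1
ρ = 18.7/(5 × 3.4) = 18.7/17.00 = 1.1000
Since 1.1000 ≥ 1, the system is UNSTABLE.
Need c > λ/μ = 18.7/3.4 = 5.50.
Minimum servers needed: c = 6.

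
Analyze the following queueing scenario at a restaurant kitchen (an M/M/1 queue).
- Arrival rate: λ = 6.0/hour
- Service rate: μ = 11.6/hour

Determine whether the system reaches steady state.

Stability requires ρ = λ/(cμ) < 1
ρ = 6.0/(1 × 11.6) = 6.0/11.60 = 0.5172
Since 0.5172 < 1, the system is STABLE.
The server is busy 51.72% of the time.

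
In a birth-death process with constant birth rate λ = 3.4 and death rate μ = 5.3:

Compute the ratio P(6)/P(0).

For constant rates: P(n)/P(0) = (λ/μ)^n
P(6)/P(0) = (3.4/5.3)^6 = 0.64151^6 = 0.06970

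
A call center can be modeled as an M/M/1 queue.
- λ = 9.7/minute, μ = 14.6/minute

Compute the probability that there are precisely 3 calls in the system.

ρ = λ/μ = 9.7/14.6 = 0.66438
P(n) = (1-ρ)ρⁿ
P(3) = (1-0.66438) × 0.66438^3
P(3) = 0.33562 × 0.29326
P(3) = 0.09842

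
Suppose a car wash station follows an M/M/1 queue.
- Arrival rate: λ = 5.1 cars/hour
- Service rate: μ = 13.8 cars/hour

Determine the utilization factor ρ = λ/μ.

Server utilization: ρ = λ/μ
ρ = 5.1/13.8 = 0.3696
The server is busy 36.96% of the time.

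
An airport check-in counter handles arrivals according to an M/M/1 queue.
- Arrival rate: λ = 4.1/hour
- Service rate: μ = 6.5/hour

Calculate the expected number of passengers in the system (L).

ρ = λ/μ = 4.1/6.5 = 0.6308
For M/M/1: L = λ/(μ-λ)
L = 4.1/(6.5-4.1) = 4.1/2.40
L = 1.7083 passengers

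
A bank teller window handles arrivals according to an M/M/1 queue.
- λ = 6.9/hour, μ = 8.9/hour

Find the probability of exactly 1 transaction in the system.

ρ = λ/μ = 6.9/8.9 = 0.7753
P(n) = (1-ρ)ρⁿ
P(1) = (1-0.7753) × 0.7753^1
P(1) = 0.2247 × 0.7753
P(1) = 0.1742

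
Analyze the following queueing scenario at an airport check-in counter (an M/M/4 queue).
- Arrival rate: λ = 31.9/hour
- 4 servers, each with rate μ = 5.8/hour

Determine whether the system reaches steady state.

Stability requires ρ = λ/(cμ) < 1
ρ = 31.9/(4 × 5.8) = 31.9/23.20 = 1.3750
Since 1.3750 ≥ 1, the system is UNSTABLE.
Need c > λ/μ = 31.9/5.8 = 5.50.
Minimum servers needed: c = 6.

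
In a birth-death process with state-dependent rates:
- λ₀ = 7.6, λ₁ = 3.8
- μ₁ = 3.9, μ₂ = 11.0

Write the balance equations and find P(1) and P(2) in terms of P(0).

Balance equations:
State 0: λ₀P₀ = μ₁P₁ → P₁ = (λ₀/μ₁)P₀ = (7.6/3.9)P₀ = 1.9487P₀
State 1: P₂ = (λ₀λ₁)/(μ₁μ₂)P₀ = (7.6×3.8)/(3.9×11.0)P₀ = 0.6732P₀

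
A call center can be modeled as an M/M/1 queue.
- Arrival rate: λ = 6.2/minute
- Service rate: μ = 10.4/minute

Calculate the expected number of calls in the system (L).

ρ = λ/μ = 6.2/10.4 = 0.5962
For M/M/1: L = λ/(μ-λ)
L = 6.2/(10.4-6.2) = 6.2/4.20
L = 1.4762 calls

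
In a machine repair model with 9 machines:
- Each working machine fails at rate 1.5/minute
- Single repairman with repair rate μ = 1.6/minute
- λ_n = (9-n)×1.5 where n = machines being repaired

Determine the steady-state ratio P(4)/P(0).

P(4)/P(0) = ∏_{i=0}^{4-1} λ_i/μ_{i+1}
= (9-0)×1.5/1.6 × (9-1)×1.5/1.6 × (9-2)×1.5/1.6 × (9-3)×1.5/1.6
= 2335.9680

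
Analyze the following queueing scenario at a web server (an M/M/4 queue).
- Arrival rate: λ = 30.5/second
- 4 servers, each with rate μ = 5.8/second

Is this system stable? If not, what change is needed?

Stability requires ρ = λ/(cμ) < 1
ρ = 30.5/(4 × 5.8) = 30.5/23.20 = 1.3147
Since 1.3147 ≥ 1, the system is UNSTABLE.
Need c > λ/μ = 30.5/5.8 = 5.26.
Minimum servers needed: c = 6.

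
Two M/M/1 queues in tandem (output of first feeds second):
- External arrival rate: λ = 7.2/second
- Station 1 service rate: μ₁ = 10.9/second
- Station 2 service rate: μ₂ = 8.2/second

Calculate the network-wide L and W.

By Jackson's theorem, each station behaves as independent M/M/1.
Station 1: ρ₁ = 7.2/10.9 = 0.6606, L₁ = ρ₁/(1-ρ₁) = λ/(μ₁-λ) = 7.2/3.70 = 1.9459
Station 2: ρ₂ = 7.2/8.2 = 0.8780, L₂ = ρ₂/(1-ρ₂) = λ/(μ₂-λ) = 7.2/1.00 = 7.2000
Total: L = L₁ + L₂ = 1.9459 + 7.2000 = 9.1459
W = L/λ = 9.1459/7.2 = 1.2703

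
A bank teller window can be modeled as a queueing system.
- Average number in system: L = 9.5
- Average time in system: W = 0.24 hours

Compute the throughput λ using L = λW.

Little's Law: L = λW, so λ = L/W
λ = 9.5/0.24 = 39.5833 transactions/hour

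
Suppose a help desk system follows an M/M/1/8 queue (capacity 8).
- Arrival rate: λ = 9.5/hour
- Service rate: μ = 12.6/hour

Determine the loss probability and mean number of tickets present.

ρ = λ/μ = 9.5/12.6 = 0.75397
P₀ = (1-ρ)/(1-ρ^(K+1)) = (1-0.75397)/(1-0.75397^9) = 0.24603/0.92126 = 0.2671
P_K = P₀×ρ^K = 0.2671 × 0.75397^8 = 0.2671 × 0.1044 = 0.02789
Blocking probability P_8 = 0.02789 (2.79%)
L = ρ[1 - (K+1)ρ^K + Kρ^(K+1)] / [(1-ρ)(1-ρ^(K+1))]
L = 0.75397 × (1 - 9×0.104432 + 8×0.0787384) / ((1 - 0.75397) × (1 - 0.0787384)) = 2.2953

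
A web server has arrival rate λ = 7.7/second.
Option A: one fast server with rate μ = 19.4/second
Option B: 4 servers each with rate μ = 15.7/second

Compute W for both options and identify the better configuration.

Option A: single server μ = 19.4 (M/M/1)
  ρ_A = 7.7/19.4 = 0.3969
  W_A = 1/(μ-λ) = 1/(19.4-7.7) = 1/11.70 = 0.08547

Option B: 4 servers μ = 15.7 (M/M/4)
  ρ_B = λ/(cμ) = 7.7/(4×15.7) = 0.1226
  Offered load a = λ/μ = cρ = 7.7/15.7 = 0.4904
  P₀ = [ Σₙ₌₀^3 aⁿ/n! + a^4/(4!(1-ρ)) ]⁻¹
  Σ = a^0/0! + a^1/1! + a^2/2! + a^3/3! = 1.0000 + 0.4904 + 0.1203 + 0.01966 = 1.6304
  a^4/(4!(1-ρ)) = 0.05786/(24 × 0.8774) = 0.002748
  P₀ = 1/(1.6304 + 0.002748) = 0.6123
  Lq = P₀·a^4·ρ / (4!(1-ρ)²) = 0.6123 × 0.05786 × 0.1226 / (24 × 0.7698) = 0.0002351
  Wq_B = Lq/λ = 0.0002351/7.7 = 0.00003053
  W_B = Wq_B + 1/μ = 0.00003053 + 0.06369 = 0.06372

Since W_B = 0.06372 < W_A = 0.08547, Option B (multiple servers) has the shorter time in system.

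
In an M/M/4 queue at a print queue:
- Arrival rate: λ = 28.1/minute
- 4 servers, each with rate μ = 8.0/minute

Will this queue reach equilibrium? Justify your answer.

Stability requires ρ = λ/(cμ) < 1
ρ = 28.1/(4 × 8.0) = 28.1/32.00 = 0.8781
Since 0.8781 < 1, the system is STABLE.
The servers are busy 87.81% of the time.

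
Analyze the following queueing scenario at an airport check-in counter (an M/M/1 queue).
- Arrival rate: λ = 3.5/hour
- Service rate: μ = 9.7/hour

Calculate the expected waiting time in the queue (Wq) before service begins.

First, compute utilization: ρ = λ/μ = 3.5/9.7 = 0.3608
For M/M/1: Wq = λ/(μ(μ-λ))
Wq = 3.5/(9.7 × (9.7-3.5))
Wq = 3.5/(9.7 × 6.20)
Wq = 0.05820 hours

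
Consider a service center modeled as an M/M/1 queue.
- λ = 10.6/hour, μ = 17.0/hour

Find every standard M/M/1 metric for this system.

Step 1: ρ = λ/μ = 10.6/17.0 = 0.6235
Step 2: L = λ/(μ-λ) = 10.6/6.40 = 1.6562
Step 3: Lq = λ²/(μ(μ-λ)) = 112.36/(17.0×6.40) = 1.0327
Step 4: W = 1/(μ-λ) = 1/6.40 = 0.15625
Step 5: Wq = λ/(μ(μ-λ)) = 10.6/(17.0×6.40) = 0.09743
Step 6: P(0) = 1-ρ = 0.3765
Verify: L = λW = 10.6×0.15625 = 1.6562 ✔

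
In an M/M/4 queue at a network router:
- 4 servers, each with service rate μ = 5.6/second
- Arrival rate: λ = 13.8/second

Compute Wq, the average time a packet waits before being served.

Traffic intensity: ρ = λ/(cμ) = 13.8/(4×5.6) = 0.6161
Since ρ = 0.6161 < 1, system is stable.
Offered load a = λ/μ = cρ = 13.8/5.6 = 2.4643
P₀ = [ Σₙ₌₀^3 aⁿ/n! + a^4/(4!(1-ρ)) ]⁻¹
Σ = a^0/0! + a^1/1! + a^2/2! + a^3/3! = 1.0000 + 2.4643 + 3.0364 + 2.4941 = 8.9948
a^4/(4!(1-ρ)) = 36.8777/(24 × 0.38393) = 4.0022
P₀ = 1/(8.9948 + 4.0022) = 0.07694
Lq = P₀·a^4·ρ / (4!(1-ρ)²) = 0.07694 × 36.8777 × 0.6161 / (24 × 0.1474) = 0.4941
Wq = Lq/λ = 0.49413/13.8 = 0.03581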